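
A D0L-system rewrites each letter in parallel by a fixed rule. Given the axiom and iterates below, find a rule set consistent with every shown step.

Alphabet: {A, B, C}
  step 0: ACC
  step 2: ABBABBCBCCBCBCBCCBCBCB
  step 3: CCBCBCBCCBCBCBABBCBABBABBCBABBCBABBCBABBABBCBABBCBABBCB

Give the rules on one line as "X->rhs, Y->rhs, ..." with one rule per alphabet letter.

A->CCB, B->CB, C->ABB

  step 2 ⇒ step 3: ABBABBCBCCBCBCBCCBCBCB ⇒ CCB·CB·CB·CCB·CB·CB·ABB·CB·ABB·ABB·CB·ABB·CB·ABB·CB·ABB·ABB·CB·ABB·CB·ABB·CB
    A ↦ CCB
    B ↦ CB
    C ↦ ABB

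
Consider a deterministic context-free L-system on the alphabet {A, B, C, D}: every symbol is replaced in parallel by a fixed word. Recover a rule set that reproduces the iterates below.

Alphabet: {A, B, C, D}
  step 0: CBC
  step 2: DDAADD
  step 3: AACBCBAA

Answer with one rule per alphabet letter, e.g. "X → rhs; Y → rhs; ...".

A->CB, B->DD, C->B, D->A

  step 2 ⇒ step 3: DDAADD ⇒ A·A·CB·CB·A·A
    A ↦ CB
    D ↦ A
    B ↦ DD  (constrained at step 0)
    C ↦ B  (constrained at step 0)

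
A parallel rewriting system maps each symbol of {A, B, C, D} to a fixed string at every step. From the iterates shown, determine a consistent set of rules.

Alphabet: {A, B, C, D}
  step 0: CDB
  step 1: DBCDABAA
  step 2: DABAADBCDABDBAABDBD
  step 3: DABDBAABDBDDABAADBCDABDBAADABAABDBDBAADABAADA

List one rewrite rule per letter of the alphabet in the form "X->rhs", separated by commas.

A->BD, B->BAA, C->DBC, D->DA

  step 2 ⇒ step 3: DABAADBCDABDBAABDBD ⇒ DA·BD·BAA·BD·BD·DA·BAA·DBC·DA·BD·BAA·DA·BAA·BD·BD·BAA·DA·BAA·DA
    A ↦ BD
    B ↦ BAA
    C ↦ DBC
    D ↦ DA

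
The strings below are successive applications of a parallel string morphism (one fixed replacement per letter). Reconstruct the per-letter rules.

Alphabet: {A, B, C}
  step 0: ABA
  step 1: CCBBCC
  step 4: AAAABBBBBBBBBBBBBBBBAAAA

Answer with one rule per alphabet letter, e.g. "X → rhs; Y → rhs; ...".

A->CC, B->BB, C->A

  step 0 ⇒ step 1: ABA ⇒ CC·BB·CC
    A ↦ CC
    B ↦ BB
    C ↦ A  (constrained at step 1)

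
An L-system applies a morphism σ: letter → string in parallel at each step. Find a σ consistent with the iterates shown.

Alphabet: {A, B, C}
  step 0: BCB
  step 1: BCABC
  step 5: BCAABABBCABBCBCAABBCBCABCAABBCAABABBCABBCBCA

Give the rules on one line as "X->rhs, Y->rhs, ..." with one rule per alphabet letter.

  step 0 ⇒ step 1: BCB ⇒ BC·A·BC
    B ↦ BC
    C ↦ A
    A ↦ AB  (constrained at step 1)

A->AB, B->BC, C->A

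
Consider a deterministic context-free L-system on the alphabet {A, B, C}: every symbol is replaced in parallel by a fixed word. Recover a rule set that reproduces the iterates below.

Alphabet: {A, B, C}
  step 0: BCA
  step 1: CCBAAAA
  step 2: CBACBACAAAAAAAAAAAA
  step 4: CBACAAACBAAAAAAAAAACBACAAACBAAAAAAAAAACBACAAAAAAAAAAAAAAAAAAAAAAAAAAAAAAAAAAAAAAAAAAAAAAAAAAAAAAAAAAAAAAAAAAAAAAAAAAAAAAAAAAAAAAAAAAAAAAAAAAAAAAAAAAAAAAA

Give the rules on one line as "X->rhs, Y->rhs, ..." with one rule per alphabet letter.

  step 1 ⇒ step 2: CCBAAAA ⇒ CBA·CBA·C·AAA·AAA·AAA·AAA
    A ↦ AAA
    B ↦ C
    C ↦ CBA

A->AAA, B->C, C->CBA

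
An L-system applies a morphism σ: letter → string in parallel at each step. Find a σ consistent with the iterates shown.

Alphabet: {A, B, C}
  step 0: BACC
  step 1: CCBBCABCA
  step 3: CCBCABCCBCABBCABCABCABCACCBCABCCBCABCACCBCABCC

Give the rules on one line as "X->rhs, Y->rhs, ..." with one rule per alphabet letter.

  step 0 ⇒ step 1: BACC ⇒ CC·B·BCA·BCA
    A ↦ B
    B ↦ CC
    C ↦ BCA

A->B, B->CC, C->BCA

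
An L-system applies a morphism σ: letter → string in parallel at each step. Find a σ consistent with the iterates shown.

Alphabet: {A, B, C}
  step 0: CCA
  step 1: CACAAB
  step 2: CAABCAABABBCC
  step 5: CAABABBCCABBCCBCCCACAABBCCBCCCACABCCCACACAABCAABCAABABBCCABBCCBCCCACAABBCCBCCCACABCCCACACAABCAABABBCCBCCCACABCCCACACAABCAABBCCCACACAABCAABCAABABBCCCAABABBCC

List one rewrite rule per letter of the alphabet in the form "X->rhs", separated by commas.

  step 1 ⇒ step 2: CACAAB ⇒ CA·AB·CA·AB·AB·BCC
    A ↦ AB
    B ↦ BCC
    C ↦ CA

A->AB, B->BCC, C->CA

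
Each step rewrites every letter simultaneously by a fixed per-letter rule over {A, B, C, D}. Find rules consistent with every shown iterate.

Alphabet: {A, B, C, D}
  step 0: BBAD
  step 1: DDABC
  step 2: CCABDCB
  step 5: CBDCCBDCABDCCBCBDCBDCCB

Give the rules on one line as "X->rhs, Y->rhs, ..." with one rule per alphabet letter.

  step 1 ⇒ step 2: DDABC ⇒ C·C·AB·D·CB
    A ↦ AB
    B ↦ D
    C ↦ CB
    D ↦ C

A->AB, B->D, C->CB, D->C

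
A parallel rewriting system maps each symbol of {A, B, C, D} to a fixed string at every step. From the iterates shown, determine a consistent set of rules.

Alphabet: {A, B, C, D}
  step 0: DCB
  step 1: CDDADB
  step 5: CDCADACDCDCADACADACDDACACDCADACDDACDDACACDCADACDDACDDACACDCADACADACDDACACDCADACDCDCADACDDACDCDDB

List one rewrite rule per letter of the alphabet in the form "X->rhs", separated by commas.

A->CA, B->DB, C->DA, D->CD

  step 0 ⇒ step 1: DCB ⇒ CD·DA·DB
    B ↦ DB
    C ↦ DA
    D ↦ CD
    A ↦ CA  (constrained at step 1)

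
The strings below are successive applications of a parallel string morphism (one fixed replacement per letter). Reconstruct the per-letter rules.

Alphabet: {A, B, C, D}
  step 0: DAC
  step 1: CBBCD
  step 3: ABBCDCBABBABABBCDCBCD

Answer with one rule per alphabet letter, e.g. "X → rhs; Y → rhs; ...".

A->B, B->AB, C->BCD, D->C

  step 0 ⇒ step 1: DAC ⇒ C·B·BCD
    A ↦ B
    C ↦ BCD
    D ↦ C
    B ↦ AB  (constrained at step 1)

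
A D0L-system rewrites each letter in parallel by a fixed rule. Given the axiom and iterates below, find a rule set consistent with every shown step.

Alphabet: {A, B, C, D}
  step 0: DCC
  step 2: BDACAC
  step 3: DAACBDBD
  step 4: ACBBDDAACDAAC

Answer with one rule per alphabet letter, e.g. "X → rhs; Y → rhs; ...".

A->B, B->DA, C->D, D->AC

  step 3 ⇒ step 4: DAACBDBD ⇒ AC·B·B·D·DA·AC·DA·AC
    A ↦ B
    B ↦ DA
    C ↦ D
    D ↦ AC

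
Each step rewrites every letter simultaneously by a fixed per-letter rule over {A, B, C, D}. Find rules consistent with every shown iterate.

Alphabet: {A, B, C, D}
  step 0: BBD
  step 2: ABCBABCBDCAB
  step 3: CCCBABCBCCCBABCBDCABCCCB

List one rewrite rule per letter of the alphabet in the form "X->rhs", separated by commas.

A->CC, B->CB, C->AB, D->DC

  step 2 ⇒ step 3: ABCBABCBDCAB ⇒ CC·CB·AB·CB·CC·CB·AB·CB·DC·AB·CC·CB
    A ↦ CC
    B ↦ CB
    C ↦ AB
    D ↦ DC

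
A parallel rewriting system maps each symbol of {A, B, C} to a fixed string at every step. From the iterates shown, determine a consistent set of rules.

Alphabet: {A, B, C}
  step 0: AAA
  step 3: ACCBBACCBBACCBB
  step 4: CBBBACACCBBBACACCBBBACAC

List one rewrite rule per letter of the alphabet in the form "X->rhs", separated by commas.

A->CB, B->AC, C->B

  step 3 ⇒ step 4: ACCBBACCBBACCBB ⇒ CB·B·B·AC·AC·CB·B·B·AC·AC·CB·B·B·AC·AC
    A ↦ CB
    B ↦ AC
    C ↦ B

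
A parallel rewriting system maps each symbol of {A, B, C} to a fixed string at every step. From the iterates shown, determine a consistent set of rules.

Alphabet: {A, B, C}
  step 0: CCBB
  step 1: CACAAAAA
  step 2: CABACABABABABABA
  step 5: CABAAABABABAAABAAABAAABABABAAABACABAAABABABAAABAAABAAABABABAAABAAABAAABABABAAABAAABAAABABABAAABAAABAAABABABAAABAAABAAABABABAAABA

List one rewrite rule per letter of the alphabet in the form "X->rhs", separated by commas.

  step 1 ⇒ step 2: CACAAAAA ⇒ CA·BA·CA·BA·BA·BA·BA·BA
    A ↦ BA
    C ↦ CA
  step 0 ⇒ step 1: CCBB ⇒ CA·CA·AA·AA
    B ↦ AA

A->BA, B->AA, C->CA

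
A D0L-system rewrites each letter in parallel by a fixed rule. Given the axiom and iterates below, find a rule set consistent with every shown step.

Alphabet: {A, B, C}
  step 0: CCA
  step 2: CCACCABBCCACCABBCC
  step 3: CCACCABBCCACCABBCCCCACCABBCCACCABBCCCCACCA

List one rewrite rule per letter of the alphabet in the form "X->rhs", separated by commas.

  step 2 ⇒ step 3: CCACCABBCCACCABBCC ⇒ CCA·CCA·BB·CCA·CCA·BB·C·C·CCA·CCA·BB·CCA·CCA·BB·C·C·CCA·CCA
    A ↦ BB
    B ↦ C
    C ↦ CCA

A->BB, B->C, C->CCA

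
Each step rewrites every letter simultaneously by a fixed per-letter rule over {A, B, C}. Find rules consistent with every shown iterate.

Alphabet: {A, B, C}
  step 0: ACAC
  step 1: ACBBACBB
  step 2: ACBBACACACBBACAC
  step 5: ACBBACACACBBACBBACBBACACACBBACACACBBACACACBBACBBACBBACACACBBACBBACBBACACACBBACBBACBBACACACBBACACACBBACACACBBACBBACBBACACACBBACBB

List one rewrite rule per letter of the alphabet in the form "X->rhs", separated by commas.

A->ACB, B->AC, C->B

  step 1 ⇒ step 2: ACBBACBB ⇒ ACB·B·AC·AC·ACB·B·AC·AC
    A ↦ ACB
    B ↦ AC
    C ↦ B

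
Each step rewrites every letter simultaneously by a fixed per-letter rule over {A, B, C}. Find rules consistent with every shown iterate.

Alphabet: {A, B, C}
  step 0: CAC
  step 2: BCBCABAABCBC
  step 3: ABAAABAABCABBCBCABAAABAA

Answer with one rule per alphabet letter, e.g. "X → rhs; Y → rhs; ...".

  step 2 ⇒ step 3: BCBCABAABCBC ⇒ AB·AA·AB·AA·BC·AB·BC·BC·AB·AA·AB·AA
    A ↦ BC
    B ↦ AB
    C ↦ AA

A->BC, B->AB, C->AA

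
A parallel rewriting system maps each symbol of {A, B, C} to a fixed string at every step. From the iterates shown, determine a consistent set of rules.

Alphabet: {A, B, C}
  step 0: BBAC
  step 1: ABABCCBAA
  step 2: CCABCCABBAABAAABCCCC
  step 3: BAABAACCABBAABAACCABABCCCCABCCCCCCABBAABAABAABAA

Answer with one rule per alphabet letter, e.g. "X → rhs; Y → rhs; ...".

  step 2 ⇒ step 3: CCABCCABBAABAAABCCCC ⇒ BAA·BAA·CC·AB·BAA·BAA·CC·AB·AB·CC·CC·AB·CC·CC·CC·AB·BAA·BAA·BAA·BAA
    A ↦ CC
    B ↦ AB
    C ↦ BAA

A->CC, B->AB, C->BAA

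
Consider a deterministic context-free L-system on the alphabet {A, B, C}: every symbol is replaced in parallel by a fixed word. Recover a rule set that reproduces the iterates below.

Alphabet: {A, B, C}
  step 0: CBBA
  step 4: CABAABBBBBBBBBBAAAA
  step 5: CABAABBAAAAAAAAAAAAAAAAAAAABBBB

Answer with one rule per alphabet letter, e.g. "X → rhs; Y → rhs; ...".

  step 4 ⇒ step 5: CABAABBBBBBBBBBAAAA ⇒ CA·B·AA·B·B·AA·AA·AA·AA·AA·AA·AA·AA·AA·AA·B·B·B·B
    A ↦ B
    B ↦ AA
    C ↦ CA

A->B, B->AA, C->CA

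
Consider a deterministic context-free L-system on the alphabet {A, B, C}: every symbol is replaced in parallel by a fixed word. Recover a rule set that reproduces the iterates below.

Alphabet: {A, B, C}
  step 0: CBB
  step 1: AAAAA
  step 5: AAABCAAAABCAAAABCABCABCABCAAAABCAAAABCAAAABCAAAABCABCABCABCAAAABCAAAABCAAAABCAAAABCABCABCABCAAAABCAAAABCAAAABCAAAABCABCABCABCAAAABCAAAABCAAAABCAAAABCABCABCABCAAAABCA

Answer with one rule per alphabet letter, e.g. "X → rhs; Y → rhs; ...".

A->BCA, B->AA, C->A

  step 0 ⇒ step 1: CBB ⇒ A·AA·AA
    B ↦ AA
    C ↦ A
    A ↦ BCA  (constrained at step 1)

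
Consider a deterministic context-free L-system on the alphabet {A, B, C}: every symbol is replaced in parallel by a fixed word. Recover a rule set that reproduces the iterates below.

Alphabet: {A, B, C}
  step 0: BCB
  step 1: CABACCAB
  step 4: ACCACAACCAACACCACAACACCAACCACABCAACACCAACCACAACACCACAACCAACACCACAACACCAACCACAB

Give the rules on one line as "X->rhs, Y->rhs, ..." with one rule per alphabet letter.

A->CA, B->CAB, C->AC

  step 0 ⇒ step 1: BCB ⇒ CAB·AC·CAB
    B ↦ CAB
    C ↦ AC
    A ↦ CA  (constrained at step 1)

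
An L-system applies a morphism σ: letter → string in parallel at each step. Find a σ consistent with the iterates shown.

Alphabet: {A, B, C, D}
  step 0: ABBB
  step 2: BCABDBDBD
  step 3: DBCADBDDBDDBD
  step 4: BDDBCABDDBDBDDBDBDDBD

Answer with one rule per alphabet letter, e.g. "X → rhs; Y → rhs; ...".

A->CA, B->D, C->B, D->BD

  step 3 ⇒ step 4: DBCADBDDBDDBD ⇒ BD·D·B·CA·BD·D·BD·BD·D·BD·BD·D·BD
    A ↦ CA
    B ↦ D
    C ↦ B
    D ↦ BD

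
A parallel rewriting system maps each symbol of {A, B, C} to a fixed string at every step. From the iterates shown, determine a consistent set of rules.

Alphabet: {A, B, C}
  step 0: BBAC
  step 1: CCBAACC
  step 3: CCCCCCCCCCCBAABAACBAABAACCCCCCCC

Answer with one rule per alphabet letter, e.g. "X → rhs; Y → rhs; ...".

A->BAA, B->C, C->CC

  step 0 ⇒ step 1: BBAC ⇒ C·C·BAA·CC
    A ↦ BAA
    B ↦ C
    C ↦ CC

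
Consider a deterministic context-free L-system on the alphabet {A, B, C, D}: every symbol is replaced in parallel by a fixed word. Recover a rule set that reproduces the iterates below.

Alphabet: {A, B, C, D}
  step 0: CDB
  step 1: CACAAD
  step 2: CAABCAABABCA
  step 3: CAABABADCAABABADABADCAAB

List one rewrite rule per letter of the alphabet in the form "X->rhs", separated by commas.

  step 2 ⇒ step 3: CAABCAABABCA ⇒ CA·AB·AB·AD·CA·AB·AB·AD·AB·AD·CA·AB
    A ↦ AB
    B ↦ AD
    C ↦ CA
  step 0 ⇒ step 1: CDB ⇒ CA·CA·AD
    D ↦ CA

A->AB, B->AD, C->CA, D->CA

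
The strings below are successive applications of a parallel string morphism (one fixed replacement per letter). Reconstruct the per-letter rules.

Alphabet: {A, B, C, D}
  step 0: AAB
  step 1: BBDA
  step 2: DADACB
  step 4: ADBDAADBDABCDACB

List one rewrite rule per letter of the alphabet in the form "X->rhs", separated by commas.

A->B, B->DA, C->ADB, D->C

  step 1 ⇒ step 2: BBDA ⇒ DA·DA·C·B
    A ↦ B
    B ↦ DA
    D ↦ C
    C ↦ ADB  (constrained at step 2)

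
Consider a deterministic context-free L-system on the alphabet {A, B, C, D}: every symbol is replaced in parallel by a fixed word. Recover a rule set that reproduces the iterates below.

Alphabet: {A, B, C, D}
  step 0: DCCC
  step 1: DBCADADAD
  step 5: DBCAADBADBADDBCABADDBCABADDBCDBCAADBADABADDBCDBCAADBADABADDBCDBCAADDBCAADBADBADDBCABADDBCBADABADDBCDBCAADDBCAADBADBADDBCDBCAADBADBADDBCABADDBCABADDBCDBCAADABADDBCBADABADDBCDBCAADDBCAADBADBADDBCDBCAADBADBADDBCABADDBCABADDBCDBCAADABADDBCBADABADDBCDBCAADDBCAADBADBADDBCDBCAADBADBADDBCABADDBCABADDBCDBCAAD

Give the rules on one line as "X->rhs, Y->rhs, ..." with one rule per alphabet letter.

A->BAD, B->A, C->AD, D->DBC

  step 0 ⇒ step 1: DCCC ⇒ DBC·AD·AD·AD
    C ↦ AD
    D ↦ DBC
    A ↦ BAD  (constrained at step 1)
    B ↦ A  (constrained at step 1)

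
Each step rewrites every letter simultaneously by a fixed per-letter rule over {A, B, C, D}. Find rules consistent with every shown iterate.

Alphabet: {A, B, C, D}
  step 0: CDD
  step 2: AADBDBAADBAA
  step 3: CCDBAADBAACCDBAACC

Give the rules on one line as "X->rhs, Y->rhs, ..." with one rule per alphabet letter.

A->C, B->AA, C->BD, D->DB

  step 2 ⇒ step 3: AADBDBAADBAA ⇒ C·C·DB·AA·DB·AA·C·C·DB·AA·C·C
    A ↦ C
    B ↦ AA
    D ↦ DB
    C ↦ BD  (constrained at step 0)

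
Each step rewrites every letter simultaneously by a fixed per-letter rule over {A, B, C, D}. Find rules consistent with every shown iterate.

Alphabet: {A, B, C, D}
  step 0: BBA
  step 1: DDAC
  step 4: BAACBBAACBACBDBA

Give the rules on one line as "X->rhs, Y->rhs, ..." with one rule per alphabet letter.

  step 0 ⇒ step 1: BBA ⇒ D·D·AC
    A ↦ AC
    B ↦ D
    C ↦ B  (constrained at step 1)
    D ↦ BA  (constrained at step 1)

A->AC, B->D, C->B, D->BA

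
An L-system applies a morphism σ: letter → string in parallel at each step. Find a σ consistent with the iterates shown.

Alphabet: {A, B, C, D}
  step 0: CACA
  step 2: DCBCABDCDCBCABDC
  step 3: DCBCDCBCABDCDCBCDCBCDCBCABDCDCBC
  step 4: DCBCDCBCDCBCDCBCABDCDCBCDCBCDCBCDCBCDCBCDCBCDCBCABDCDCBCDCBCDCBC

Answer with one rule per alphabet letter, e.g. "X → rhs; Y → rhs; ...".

  step 3 ⇒ step 4: DCBCDCBCABDCDCBCDCBCDCBCABDCDCBC ⇒ DC·BC·DC·BC·DC·BC·DC·BC·AB·DC·DC·BC·DC·BC·DC·BC·DC·BC·DC·BC·DC·BC·DC·BC·AB·DC·DC·BC·DC·BC·DC·BC
    A ↦ AB
    B ↦ DC
    C ↦ BC
    D ↦ DC

A->AB, B->DC, C->BC, D->DC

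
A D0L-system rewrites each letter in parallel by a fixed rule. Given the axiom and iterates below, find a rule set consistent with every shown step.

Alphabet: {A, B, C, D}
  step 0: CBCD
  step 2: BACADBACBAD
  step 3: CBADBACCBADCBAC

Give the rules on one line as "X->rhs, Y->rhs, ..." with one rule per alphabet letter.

  step 2 ⇒ step 3: BACADBACBAD ⇒ C·B·AD·B·AC·C·B·AD·C·B·AC
    A ↦ B
    B ↦ C
    C ↦ AD
    D ↦ AC

A->B, B->C, C->AD, D->AC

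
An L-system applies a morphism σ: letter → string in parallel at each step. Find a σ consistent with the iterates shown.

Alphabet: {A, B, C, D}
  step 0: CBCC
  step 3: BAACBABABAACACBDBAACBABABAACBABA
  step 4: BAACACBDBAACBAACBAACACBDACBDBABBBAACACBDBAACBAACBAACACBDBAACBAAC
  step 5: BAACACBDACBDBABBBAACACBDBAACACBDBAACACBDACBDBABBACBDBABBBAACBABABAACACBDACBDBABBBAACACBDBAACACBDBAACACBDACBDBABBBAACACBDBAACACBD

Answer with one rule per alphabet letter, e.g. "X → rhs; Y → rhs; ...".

A->AC, B->BA, C->BD, D->BB

  step 4 ⇒ step 5: BAACACBDBAACBAACBAACACBDACBDBABBBAACACBDBAACBAACBAACACBDBAACBAAC ⇒ BA·AC·AC·BD·AC·BD·BA·BB·BA·AC·AC·BD·BA·AC·AC·BD·BA·AC·AC·BD·AC·BD·BA·BB·AC·BD·BA·BB·BA·AC·BA·BA·BA·AC·AC·BD·AC·BD·BA·BB·BA·AC·AC·BD·BA·AC·AC·BD·BA·AC·AC·BD·AC·BD·BA·BB·BA·AC·AC·BD·BA·AC·AC·BD
    A ↦ AC
    B ↦ BA
    C ↦ BD
    D ↦ BB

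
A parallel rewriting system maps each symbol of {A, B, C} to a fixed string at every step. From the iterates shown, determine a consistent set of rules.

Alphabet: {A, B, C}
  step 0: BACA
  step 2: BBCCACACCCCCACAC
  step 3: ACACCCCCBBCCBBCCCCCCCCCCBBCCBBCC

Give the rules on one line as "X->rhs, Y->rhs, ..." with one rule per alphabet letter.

A->BB, B->AC, C->CC

  step 2 ⇒ step 3: BBCCACACCCCCACAC ⇒ AC·AC·CC·CC·BB·CC·BB·CC·CC·CC·CC·CC·BB·CC·BB·CC
    A ↦ BB
    B ↦ AC
    C ↦ CC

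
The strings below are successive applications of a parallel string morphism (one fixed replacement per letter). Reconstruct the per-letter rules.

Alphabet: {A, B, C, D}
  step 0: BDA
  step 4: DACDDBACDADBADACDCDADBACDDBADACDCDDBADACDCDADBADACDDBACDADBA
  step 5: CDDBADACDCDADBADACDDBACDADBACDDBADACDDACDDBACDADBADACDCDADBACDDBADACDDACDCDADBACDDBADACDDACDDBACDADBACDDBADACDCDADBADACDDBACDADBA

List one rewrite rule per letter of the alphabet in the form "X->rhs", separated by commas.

  step 4 ⇒ step 5: DACDDBACDADBADACDCDADBACDDBADACDCDDBADACDCDADBADACDDBACDADBA ⇒ CD·DBA·DA·CD·CD·A·DBA·DA·CD·DBA·CD·A·DBA·CD·DBA·DA·CD·DA·CD·DBA·CD·A·DBA·DA·CD·CD·A·DBA·CD·DBA·DA·CD·DA·CD·CD·A·DBA·CD·DBA·DA·CD·DA·CD·DBA·CD·A·DBA·CD·DBA·DA·CD·CD·A·DBA·DA·CD·DBA·CD·A·DBA
    A ↦ DBA
    B ↦ A
    C ↦ DA
    D ↦ CD

A->DBA, B->A, C->DA, D->CD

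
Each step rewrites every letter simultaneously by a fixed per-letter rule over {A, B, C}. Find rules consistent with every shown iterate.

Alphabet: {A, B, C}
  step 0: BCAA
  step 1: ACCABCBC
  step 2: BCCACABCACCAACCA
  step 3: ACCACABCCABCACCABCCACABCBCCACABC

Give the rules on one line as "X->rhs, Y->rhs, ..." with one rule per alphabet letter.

  step 2 ⇒ step 3: BCCACABCACCAACCA ⇒ AC·CA·CA·BC·CA·BC·AC·CA·BC·CA·CA·BC·BC·CA·CA·BC
    A ↦ BC
    B ↦ AC
    C ↦ CA

A->BC, B->AC, C->CA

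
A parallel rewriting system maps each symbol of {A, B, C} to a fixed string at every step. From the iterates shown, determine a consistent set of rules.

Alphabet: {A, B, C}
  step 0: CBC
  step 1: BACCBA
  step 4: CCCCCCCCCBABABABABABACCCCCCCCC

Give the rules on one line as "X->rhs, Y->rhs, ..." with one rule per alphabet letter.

A->C, B->CC, C->BA

  step 0 ⇒ step 1: CBC ⇒ BA·CC·BA
    B ↦ CC
    C ↦ BA
    A ↦ C  (constrained at step 1)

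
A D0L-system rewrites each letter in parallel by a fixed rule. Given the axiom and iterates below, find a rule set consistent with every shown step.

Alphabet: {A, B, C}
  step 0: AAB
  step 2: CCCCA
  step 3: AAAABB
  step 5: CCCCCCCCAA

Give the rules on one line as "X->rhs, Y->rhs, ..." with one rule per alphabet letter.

A->BB, B->C, C->A

  step 2 ⇒ step 3: CCCCA ⇒ A·A·A·A·BB
    A ↦ BB
    C ↦ A
    B ↦ C  (constrained at step 0)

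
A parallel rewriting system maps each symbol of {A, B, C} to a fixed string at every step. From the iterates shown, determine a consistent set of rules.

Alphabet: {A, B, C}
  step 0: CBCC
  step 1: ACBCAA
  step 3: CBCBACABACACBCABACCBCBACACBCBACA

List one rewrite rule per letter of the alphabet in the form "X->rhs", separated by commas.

A->BAC, B->CBC, C->A

  step 0 ⇒ step 1: CBCC ⇒ A·CBC·A·A
    B ↦ CBC
    C ↦ A
    A ↦ BAC  (constrained at step 1)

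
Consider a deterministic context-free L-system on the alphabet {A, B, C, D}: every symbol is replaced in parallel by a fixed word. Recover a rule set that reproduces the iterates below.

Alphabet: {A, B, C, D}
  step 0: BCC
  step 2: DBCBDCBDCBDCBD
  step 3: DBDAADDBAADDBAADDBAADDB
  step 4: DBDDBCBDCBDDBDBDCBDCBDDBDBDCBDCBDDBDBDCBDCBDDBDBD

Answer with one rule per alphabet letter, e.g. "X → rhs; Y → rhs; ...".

A->CBD, B->D, C->AA, D->DB

  step 3 ⇒ step 4: DBDAADDBAADDBAADDBAADDB ⇒ DB·D·DB·CBD·CBD·DB·DB·D·CBD·CBD·DB·DB·D·CBD·CBD·DB·DB·D·CBD·CBD·DB·DB·D
    A ↦ CBD
    B ↦ D
    D ↦ DB
  step 2 ⇒ step 3: DBCBDCBDCBDCBD ⇒ DB·D·AA·D·DB·AA·D·DB·AA·D·DB·AA·D·DB
    C ↦ AA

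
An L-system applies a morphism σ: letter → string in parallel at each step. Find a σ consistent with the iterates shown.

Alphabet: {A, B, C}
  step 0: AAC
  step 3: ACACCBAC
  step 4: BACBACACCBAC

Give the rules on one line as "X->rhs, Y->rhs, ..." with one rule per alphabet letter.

  step 3 ⇒ step 4: ACACCBAC ⇒ B·AC·B·AC·AC·C·B·AC
    A ↦ B
    B ↦ C
    C ↦ AC

A->B, B->C, C->AC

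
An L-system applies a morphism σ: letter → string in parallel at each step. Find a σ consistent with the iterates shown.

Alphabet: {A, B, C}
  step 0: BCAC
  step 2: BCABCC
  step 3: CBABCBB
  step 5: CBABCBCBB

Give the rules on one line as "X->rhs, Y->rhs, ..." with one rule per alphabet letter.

A->AB, B->C, C->B

  step 2 ⇒ step 3: BCABCC ⇒ C·B·AB·C·B·B
    A ↦ AB
    B ↦ C
    C ↦ B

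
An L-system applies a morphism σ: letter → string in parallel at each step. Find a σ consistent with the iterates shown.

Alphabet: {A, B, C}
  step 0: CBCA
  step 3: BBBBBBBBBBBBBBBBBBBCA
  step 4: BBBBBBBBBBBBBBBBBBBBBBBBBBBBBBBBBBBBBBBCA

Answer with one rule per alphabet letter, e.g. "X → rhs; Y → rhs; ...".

  step 3 ⇒ step 4: BBBBBBBBBBBBBBBBBBBCA ⇒ BB·BB·BB·BB·BB·BB·BB·BB·BB·BB·BB·BB·BB·BB·BB·BB·BB·BB·BB·B·CA
    A ↦ CA
    B ↦ BB
    C ↦ B

A->CA, B->BB, C->B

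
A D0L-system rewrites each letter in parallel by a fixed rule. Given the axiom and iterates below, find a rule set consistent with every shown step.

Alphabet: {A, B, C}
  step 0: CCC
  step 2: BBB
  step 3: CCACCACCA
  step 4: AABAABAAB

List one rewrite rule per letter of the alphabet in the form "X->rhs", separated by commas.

A->B, B->CCA, C->A

  step 3 ⇒ step 4: CCACCACCA ⇒ A·A·B·A·A·B·A·A·B
    A ↦ B
    C ↦ A
  step 2 ⇒ step 3: BBB ⇒ CCA·CCA·CCA
    B ↦ CCA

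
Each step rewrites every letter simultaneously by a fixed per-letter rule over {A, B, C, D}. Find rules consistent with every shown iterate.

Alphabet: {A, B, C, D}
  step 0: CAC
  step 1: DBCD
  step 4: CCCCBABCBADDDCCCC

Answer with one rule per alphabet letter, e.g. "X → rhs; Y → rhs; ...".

A->BC, B->BA, C->D, D->CC

  step 0 ⇒ step 1: CAC ⇒ D·BC·D
    A ↦ BC
    C ↦ D
    B ↦ BA  (constrained at step 1)
    D ↦ CC  (constrained at step 1)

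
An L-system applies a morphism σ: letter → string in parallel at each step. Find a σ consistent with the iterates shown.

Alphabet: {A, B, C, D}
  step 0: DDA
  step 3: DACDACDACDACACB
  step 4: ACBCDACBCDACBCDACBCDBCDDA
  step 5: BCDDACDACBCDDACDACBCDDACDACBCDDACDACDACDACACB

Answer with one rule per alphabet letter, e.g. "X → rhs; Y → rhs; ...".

A->B, B->DA, C->CD, D->AC

  step 4 ⇒ step 5: ACBCDACBCDACBCDACBCDBCDDA ⇒ B·CD·DA·CD·AC·B·CD·DA·CD·AC·B·CD·DA·CD·AC·B·CD·DA·CD·AC·DA·CD·AC·AC·B
    A ↦ B
    B ↦ DA
    C ↦ CD
    D ↦ AC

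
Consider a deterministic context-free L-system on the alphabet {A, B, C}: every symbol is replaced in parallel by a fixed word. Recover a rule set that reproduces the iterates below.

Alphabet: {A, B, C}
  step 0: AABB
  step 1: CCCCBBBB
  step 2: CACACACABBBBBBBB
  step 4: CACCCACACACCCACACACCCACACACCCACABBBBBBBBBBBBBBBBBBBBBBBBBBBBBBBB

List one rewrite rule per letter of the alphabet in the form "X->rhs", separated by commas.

  step 1 ⇒ step 2: CCCCBBBB ⇒ CA·CA·CA·CA·BB·BB·BB·BB
    B ↦ BB
    C ↦ CA
  step 0 ⇒ step 1: AABB ⇒ CC·CC·BB·BB
    A ↦ CC

A->CC, B->BB, C->CA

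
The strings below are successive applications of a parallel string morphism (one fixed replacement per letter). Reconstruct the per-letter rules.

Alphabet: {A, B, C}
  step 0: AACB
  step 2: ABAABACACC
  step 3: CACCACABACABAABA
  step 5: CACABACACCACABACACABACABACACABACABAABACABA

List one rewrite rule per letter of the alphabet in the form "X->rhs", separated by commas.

A->C, B->A, C->ABA

  step 2 ⇒ step 3: ABAABACACC ⇒ C·A·C·C·A·C·ABA·C·ABA·ABA
    A ↦ C
    B ↦ A
    C ↦ ABA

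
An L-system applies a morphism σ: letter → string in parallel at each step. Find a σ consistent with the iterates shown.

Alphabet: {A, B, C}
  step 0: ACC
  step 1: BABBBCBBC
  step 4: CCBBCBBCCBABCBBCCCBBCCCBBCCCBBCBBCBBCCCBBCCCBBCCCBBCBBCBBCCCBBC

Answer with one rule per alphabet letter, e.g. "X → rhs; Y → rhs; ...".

A->BAB, B->C, C->BBC

  step 0 ⇒ step 1: ACC ⇒ BAB·BBC·BBC
    A ↦ BAB
    C ↦ BBC
    B ↦ C  (constrained at step 1)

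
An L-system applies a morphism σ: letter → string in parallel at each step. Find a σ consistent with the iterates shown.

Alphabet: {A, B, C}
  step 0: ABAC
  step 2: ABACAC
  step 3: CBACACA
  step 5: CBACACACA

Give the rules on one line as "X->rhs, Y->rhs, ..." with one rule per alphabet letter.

A->C, B->BA, C->A

  step 2 ⇒ step 3: ABACAC ⇒ C·BA·C·A·C·A
    A ↦ C
    B ↦ BA
    C ↦ A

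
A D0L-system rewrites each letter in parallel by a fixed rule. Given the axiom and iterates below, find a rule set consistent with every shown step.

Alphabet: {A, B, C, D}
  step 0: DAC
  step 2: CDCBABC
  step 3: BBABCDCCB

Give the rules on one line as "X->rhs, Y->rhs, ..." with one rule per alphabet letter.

A->DC, B->C, C->B, D->BA

  step 2 ⇒ step 3: CDCBABC ⇒ B·BA·B·C·DC·C·B
    A ↦ DC
    B ↦ C
    C ↦ B
    D ↦ BA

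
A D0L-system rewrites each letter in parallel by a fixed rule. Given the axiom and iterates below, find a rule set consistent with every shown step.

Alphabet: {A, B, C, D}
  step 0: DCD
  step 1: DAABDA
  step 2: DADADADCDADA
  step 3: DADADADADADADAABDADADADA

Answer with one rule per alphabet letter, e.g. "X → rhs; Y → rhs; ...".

  step 2 ⇒ step 3: DADADADCDADA ⇒ DA·DA·DA·DA·DA·DA·DA·AB·DA·DA·DA·DA
    A ↦ DA
    C ↦ AB
    D ↦ DA
  step 1 ⇒ step 2: DAABDA ⇒ DA·DA·DA·DC·DA·DA
    B ↦ DC

A->DA, B->DC, C->AB, D->DA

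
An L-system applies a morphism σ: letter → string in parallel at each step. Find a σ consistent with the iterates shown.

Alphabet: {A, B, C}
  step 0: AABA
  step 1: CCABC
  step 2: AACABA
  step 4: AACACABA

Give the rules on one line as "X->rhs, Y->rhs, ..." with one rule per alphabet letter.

A->C, B->AB, C->A

  step 1 ⇒ step 2: CCABC ⇒ A·A·C·AB·A
    A ↦ C
    B ↦ AB
    C ↦ A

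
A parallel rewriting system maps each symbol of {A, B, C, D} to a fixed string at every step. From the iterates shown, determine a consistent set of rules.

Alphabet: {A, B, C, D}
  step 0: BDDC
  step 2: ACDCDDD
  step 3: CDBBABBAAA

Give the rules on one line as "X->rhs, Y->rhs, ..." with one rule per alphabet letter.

  step 2 ⇒ step 3: ACDCDDD ⇒ CD·BB·A·BB·A·A·A
    A ↦ CD
    C ↦ BB
    D ↦ A
    B ↦ D  (constrained at step 0)

A->CD, B->D, C->BB, D->A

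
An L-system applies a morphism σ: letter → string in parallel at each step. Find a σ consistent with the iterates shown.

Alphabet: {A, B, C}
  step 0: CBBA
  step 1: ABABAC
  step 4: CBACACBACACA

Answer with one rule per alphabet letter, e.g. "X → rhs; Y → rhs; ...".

  step 0 ⇒ step 1: CBBA ⇒ A·BA·BA·C
    A ↦ C
    B ↦ BA
    C ↦ A

A->C, B->BA, C->A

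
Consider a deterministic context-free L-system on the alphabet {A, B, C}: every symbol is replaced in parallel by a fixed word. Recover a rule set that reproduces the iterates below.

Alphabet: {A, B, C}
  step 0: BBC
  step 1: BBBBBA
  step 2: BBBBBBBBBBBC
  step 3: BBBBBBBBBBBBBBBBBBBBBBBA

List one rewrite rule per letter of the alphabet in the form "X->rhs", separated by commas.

A->BC, B->BB, C->BA

  step 2 ⇒ step 3: BBBBBBBBBBBC ⇒ BB·BB·BB·BB·BB·BB·BB·BB·BB·BB·BB·BA
    B ↦ BB
    C ↦ BA
  step 1 ⇒ step 2: BBBBBA ⇒ BB·BB·BB·BB·BB·BC
    A ↦ BC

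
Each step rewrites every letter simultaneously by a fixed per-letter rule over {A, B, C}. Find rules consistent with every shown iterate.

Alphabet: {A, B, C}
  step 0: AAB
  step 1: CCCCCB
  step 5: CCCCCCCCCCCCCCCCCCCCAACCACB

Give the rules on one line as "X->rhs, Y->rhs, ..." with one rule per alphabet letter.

  step 0 ⇒ step 1: AAB ⇒ CC·CC·CB
    A ↦ CC
    B ↦ CB
    C ↦ A  (constrained at step 1)

A->CC, B->CB, C->A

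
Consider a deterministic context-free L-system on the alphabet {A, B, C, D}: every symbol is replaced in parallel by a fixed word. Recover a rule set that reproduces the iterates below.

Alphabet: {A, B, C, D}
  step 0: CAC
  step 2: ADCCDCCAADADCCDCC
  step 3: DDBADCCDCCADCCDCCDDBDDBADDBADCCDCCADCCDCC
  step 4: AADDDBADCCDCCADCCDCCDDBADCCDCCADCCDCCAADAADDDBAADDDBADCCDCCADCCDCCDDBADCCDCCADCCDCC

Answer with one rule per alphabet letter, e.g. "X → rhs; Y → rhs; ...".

A->DDB, B->D, C->DCC, D->A

  step 3 ⇒ step 4: DDBADCCDCCADCCDCCDDBDDBADDBADCCDCCADCCDCC ⇒ A·A·D·DDB·A·DCC·DCC·A·DCC·DCC·DDB·A·DCC·DCC·A·DCC·DCC·A·A·D·A·A·D·DDB·A·A·D·DDB·A·DCC·DCC·A·DCC·DCC·DDB·A·DCC·DCC·A·DCC·DCC
    A ↦ DDB
    B ↦ D
    C ↦ DCC
    D ↦ A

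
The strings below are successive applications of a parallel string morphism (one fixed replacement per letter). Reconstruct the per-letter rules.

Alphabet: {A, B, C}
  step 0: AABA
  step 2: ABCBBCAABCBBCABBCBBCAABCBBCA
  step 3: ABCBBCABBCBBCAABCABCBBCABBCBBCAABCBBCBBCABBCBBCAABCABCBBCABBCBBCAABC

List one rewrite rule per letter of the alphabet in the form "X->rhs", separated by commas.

  step 2 ⇒ step 3: ABCBBCAABCBBCABBCBBCAABCBBCA ⇒ ABC·BBC·A·BBC·BBC·A·ABC·ABC·BBC·A·BBC·BBC·A·ABC·BBC·BBC·A·BBC·BBC·A·ABC·ABC·BBC·A·BBC·BBC·A·ABC
    A ↦ ABC
    B ↦ BBC
    C ↦ A

A->ABC, B->BBC, C->A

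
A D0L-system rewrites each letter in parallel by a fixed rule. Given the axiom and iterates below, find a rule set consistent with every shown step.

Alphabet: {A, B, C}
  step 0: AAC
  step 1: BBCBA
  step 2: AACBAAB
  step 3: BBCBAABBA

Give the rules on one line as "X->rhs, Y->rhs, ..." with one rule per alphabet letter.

A->B, B->A, C->CBA

  step 2 ⇒ step 3: AACBAAB ⇒ B·B·CBA·A·B·B·A
    A ↦ B
    B ↦ A
    C ↦ CBA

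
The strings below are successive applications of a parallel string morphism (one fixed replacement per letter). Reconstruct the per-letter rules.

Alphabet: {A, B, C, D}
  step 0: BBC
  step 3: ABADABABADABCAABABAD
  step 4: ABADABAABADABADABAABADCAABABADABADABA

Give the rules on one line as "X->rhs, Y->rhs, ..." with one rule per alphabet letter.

A->AB, B->AD, C->CA, D->A

  step 3 ⇒ step 4: ABADABABADABCAABABAD ⇒ AB·AD·AB·A·AB·AD·AB·AD·AB·A·AB·AD·CA·AB·AB·AD·AB·AD·AB·A
    A ↦ AB
    B ↦ AD
    C ↦ CA
    D ↦ A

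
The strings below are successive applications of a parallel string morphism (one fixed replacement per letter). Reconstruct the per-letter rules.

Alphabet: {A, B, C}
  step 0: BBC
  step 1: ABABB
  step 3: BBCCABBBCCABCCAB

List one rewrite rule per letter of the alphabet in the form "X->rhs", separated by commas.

  step 0 ⇒ step 1: BBC ⇒ AB·AB·B
    B ↦ AB
    C ↦ B
    A ↦ CC  (constrained at step 1)

A->CC, B->AB, C->B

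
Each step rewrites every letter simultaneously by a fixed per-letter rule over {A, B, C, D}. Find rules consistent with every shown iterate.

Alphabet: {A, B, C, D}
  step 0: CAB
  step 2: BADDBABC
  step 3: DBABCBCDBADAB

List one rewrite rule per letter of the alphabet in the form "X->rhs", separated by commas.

  step 2 ⇒ step 3: BADDBABC ⇒ D·BA·BC·BC·D·BA·D·AB
    A ↦ BA
    B ↦ D
    C ↦ AB
    D ↦ BC

A->BA, B->D, C->AB, D->BC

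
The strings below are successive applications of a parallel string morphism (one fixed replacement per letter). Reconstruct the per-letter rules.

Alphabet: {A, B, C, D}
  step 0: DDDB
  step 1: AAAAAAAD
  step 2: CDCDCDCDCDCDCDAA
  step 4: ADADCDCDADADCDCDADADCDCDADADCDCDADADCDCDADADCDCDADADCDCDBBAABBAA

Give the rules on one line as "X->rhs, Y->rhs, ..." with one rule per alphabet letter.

A->CD, B->AD, C->BB, D->AA

  step 1 ⇒ step 2: AAAAAAAD ⇒ CD·CD·CD·CD·CD·CD·CD·AA
    A ↦ CD
    D ↦ AA
  step 0 ⇒ step 1: DDDB ⇒ AA·AA·AA·AD
    B ↦ AD
    C ↦ BB  (constrained at step 2)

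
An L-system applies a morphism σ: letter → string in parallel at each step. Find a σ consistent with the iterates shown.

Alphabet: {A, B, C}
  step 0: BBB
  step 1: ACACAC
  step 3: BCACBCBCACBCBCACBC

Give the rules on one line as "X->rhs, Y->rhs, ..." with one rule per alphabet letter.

  step 0 ⇒ step 1: BBB ⇒ AC·AC·AC
    B ↦ AC
    A ↦ C  (constrained at step 1)
    C ↦ BC  (constrained at step 1)

A->C, B->AC, C->BC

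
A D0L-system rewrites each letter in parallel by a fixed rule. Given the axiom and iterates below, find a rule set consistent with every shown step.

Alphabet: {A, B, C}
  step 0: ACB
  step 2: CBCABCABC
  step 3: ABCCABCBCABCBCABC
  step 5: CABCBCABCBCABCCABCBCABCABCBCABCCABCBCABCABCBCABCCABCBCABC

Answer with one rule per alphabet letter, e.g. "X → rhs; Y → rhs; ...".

A->B, B->C, C->ABC

  step 2 ⇒ step 3: CBCABCABC ⇒ ABC·C·ABC·B·C·ABC·B·C·ABC
    A ↦ B
    B ↦ C
    C ↦ ABC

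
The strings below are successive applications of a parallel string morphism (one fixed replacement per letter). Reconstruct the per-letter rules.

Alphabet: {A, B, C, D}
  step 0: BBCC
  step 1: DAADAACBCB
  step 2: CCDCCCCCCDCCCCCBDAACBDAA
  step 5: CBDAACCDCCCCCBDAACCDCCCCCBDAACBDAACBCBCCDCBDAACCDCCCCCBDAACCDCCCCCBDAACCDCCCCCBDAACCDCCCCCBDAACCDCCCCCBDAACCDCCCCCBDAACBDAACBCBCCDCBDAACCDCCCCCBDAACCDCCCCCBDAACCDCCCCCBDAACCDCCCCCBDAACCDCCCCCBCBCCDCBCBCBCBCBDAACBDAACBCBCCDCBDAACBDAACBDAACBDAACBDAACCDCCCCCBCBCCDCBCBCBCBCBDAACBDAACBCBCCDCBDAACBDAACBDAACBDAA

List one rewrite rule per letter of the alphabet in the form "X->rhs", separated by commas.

  step 1 ⇒ step 2: DAADAACBCB ⇒ CCD·CC·CC·CCD·CC·CC·CB·DAA·CB·DAA
    A ↦ CC
    B ↦ DAA
    C ↦ CB
    D ↦ CCD

A->CC, B->DAA, C->CB, D->CCD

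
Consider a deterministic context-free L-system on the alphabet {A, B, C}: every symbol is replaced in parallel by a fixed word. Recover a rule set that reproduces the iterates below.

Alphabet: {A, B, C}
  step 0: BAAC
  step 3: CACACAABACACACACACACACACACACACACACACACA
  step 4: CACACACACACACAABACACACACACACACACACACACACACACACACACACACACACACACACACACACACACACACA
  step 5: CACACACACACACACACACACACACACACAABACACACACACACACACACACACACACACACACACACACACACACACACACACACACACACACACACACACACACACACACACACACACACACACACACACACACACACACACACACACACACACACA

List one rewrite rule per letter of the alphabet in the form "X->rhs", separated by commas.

A->CA, B->ABA, C->CA

  step 4 ⇒ step 5: CACACACACACACAABACACACACACACACACACACACACACACACACACACACACACACACACACACACACACACACA ⇒ CA·CA·CA·CA·CA·CA·CA·CA·CA·CA·CA·CA·CA·CA·CA·ABA·CA·CA·CA·CA·CA·CA·CA·CA·CA·CA·CA·CA·CA·CA·CA·CA·CA·CA·CA·CA·CA·CA·CA·CA·CA·CA·CA·CA·CA·CA·CA·CA·CA·CA·CA·CA·CA·CA·CA·CA·CA·CA·CA·CA·CA·CA·CA·CA·CA·CA·CA·CA·CA·CA·CA·CA·CA·CA·CA·CA·CA·CA·CA
    A ↦ CA
    B ↦ ABA
    C ↦ CA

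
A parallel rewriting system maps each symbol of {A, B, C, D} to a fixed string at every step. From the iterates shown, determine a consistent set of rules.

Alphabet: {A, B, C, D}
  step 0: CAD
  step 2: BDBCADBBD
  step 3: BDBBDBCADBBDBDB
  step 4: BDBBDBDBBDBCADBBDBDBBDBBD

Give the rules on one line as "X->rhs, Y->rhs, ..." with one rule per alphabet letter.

  step 3 ⇒ step 4: BDBBDBCADBBDBDB ⇒ BD·B·BD·BD·B·BD·BC·AD·B·BD·BD·B·BD·B·BD
    A ↦ AD
    B ↦ BD
    C ↦ BC
    D ↦ B

A->AD, B->BD, C->BC, D->B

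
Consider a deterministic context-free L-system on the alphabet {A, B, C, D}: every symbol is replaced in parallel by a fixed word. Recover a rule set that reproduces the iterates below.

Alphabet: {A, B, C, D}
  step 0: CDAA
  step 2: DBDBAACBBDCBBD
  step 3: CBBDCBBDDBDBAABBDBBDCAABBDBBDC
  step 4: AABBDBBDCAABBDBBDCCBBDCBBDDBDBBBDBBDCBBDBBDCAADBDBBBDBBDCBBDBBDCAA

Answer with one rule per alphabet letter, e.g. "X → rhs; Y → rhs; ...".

A->DB, B->BBD, C->AA, D->C

  step 3 ⇒ step 4: CBBDCBBDDBDBAABBDBBDCAABBDBBDC ⇒ AA·BBD·BBD·C·AA·BBD·BBD·C·C·BBD·C·BBD·DB·DB·BBD·BBD·C·BBD·BBD·C·AA·DB·DB·BBD·BBD·C·BBD·BBD·C·AA
    A ↦ DB
    B ↦ BBD
    C ↦ AA
    D ↦ C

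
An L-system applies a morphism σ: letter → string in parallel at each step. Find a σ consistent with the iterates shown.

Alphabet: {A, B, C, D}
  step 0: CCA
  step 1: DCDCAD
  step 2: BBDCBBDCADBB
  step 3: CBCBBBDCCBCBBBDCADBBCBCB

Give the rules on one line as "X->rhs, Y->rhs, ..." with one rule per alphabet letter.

  step 2 ⇒ step 3: BBDCBBDCADBB ⇒ CB·CB·BB·DC·CB·CB·BB·DC·AD·BB·CB·CB
    A ↦ AD
    B ↦ CB
    C ↦ DC
    D ↦ BB

A->AD, B->CB, C->DC, D->BB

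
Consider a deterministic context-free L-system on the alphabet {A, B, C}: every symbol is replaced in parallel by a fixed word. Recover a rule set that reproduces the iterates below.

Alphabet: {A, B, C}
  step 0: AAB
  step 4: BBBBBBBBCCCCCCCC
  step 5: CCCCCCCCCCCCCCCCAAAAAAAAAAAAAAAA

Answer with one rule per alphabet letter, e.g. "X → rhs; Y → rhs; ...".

  step 4 ⇒ step 5: BBBBBBBBCCCCCCCC ⇒ CC·CC·CC·CC·CC·CC·CC·CC·AA·AA·AA·AA·AA·AA·AA·AA
    B ↦ CC
    C ↦ AA
    A ↦ B  (constrained at step 0)

A->B, B->CC, C->AA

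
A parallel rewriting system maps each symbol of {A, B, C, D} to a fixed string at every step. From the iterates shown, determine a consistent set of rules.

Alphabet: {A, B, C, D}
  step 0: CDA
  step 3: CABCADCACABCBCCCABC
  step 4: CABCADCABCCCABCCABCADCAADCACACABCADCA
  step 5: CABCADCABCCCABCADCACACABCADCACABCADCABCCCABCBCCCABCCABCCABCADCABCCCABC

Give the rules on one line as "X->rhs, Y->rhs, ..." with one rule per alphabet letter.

A->BC, B->AD, C->CA, D->C

  step 4 ⇒ step 5: CABCADCABCCCABCCABCADCAADCACACABCADCA ⇒ CA·BC·AD·CA·BC·C·CA·BC·AD·CA·CA·CA·BC·AD·CA·CA·BC·AD·CA·BC·C·CA·BC·BC·C·CA·BC·CA·BC·CA·BC·AD·CA·BC·C·CA·BC
    A ↦ BC
    B ↦ AD
    C ↦ CA
    D ↦ C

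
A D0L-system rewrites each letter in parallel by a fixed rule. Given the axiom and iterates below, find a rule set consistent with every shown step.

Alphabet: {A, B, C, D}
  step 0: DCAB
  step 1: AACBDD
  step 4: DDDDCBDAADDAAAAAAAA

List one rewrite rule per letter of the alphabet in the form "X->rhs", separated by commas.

A->D, B->D, C->CB, D->AA

  step 0 ⇒ step 1: DCAB ⇒ AA·CB·D·D
    A ↦ D
    B ↦ D
    C ↦ CB
    D ↦ AA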